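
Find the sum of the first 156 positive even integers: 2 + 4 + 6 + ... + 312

Sum of first n even numbers = n(n+1)
= 156×157
= 24492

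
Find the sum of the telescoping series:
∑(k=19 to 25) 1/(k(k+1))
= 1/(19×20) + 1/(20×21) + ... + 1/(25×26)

Partial fractions: 1/(k(k+1)) = 1/k - 1/(k+1)
The series telescopes:
= (1/19 - 1/20) + (1/20 - 1/21) + ... + (1/25 - 1/26)
= 1/19 - 1/26
= 7/494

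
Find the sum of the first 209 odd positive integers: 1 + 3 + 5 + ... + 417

Sum of first n odd numbers = n²
= 209²
= 43681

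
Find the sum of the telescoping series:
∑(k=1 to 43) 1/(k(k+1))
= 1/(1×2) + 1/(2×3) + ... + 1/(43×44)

Partial fractions: 1/(k(k+1)) = 1/k - 1/(k+1)
The series telescopes:
= (1/1 - 1/2) + (1/2 - 1/3) + ... + (1/43 - 1/44)
= 1/1 - 1/44
= 43/44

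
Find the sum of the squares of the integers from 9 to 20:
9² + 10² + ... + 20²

Use ∑_{k=1}^{n} k² = n(n+1)(2n+1)/6, then subtract the first 8 terms.
∑_{k=1}^{20} k² = 20×21×41/6 = 2870
∑_{k=1}^{8} k² = 8×9×17/6 = 204
∑_{k=9}^{20} k² = 2870 - 204 = 2666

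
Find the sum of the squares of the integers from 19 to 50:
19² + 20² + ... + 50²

Use ∑_{k=1}^{n} k² = n(n+1)(2n+1)/6, then subtract the first 18 terms.
∑_{k=1}^{50} k² = 50×51×101/6 = 42925
∑_{k=1}^{18} k² = 18×19×37/6 = 2109
∑_{k=19}^{50} k² = 42925 - 2109 = 40816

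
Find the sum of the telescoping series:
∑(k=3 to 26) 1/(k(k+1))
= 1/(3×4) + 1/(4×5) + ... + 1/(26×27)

Partial fractions: 1/(k(k+1)) = 1/k - 1/(k+1)
The series telescopes:
= (1/3 - 1/4) + (1/4 - 1/5) + ... + (1/26 - 1/27)
= 1/3 - 1/27
= 8/27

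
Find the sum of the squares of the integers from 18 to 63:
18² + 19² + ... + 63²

Use ∑_{k=1}^{n} k² = n(n+1)(2n+1)/6, then subtract the first 17 terms.
∑_{k=1}^{63} k² = 63×64×127/6 = 85344
∑_{k=1}^{17} k² = 17×18×35/6 = 1785
∑_{k=18}^{63} k² = 85344 - 1785 = 83559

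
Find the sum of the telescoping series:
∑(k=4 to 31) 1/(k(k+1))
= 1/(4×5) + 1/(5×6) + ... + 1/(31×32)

Partial fractions: 1/(k(k+1)) = 1/k - 1/(k+1)
The series telescopes:
= (1/4 - 1/5) + (1/5 - 1/6) + ... + (1/31 - 1/32)
= 1/4 - 1/32
= 7/32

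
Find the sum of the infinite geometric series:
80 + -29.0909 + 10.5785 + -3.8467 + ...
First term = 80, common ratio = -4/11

For |r| < 1, S = a / (1 - r)
S = 80 / (1 - (-4/11))
S = 80 / (15/11)
S = 176/3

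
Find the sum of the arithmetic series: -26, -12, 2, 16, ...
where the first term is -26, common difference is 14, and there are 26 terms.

Sₙ = n/2 × (first + last)
Last term = a + (n-1)d = -26 + (26-1)×14 = 324
S_26 = 26/2 × (-26 + 324)
S_26 = 26/2 × 298 = 3874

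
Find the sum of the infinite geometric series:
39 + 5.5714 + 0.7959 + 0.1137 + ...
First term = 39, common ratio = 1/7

For |r| < 1, S = a / (1 - r)
S = 39 / (1 - (1/7))
S = 39 / (6/7)
S = 91/2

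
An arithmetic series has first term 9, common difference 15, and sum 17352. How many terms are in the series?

Using S = n/2 × [2a + (n-1)d]
17352 = n/2 × [2(9) + (n-1)(15)]
17352 = n/2 × [18 + 15n - 15]
34704 = n × [3 + 15n]
15n² + (3)n - 34704 = 0
Discriminant: Δ = (3)² - 4(15)(-34704) = 9 + 2082240 = 2082249
√Δ = 1443
n = [-(3) + √Δ] / (2·15) = (-3 + 1443) / 30 = 1440 / 30 = 48
(The negative root is discarded since n must be a positive integer.)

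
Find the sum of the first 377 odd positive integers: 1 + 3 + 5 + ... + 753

Sum of first n odd numbers = n²
= 377²
= 142129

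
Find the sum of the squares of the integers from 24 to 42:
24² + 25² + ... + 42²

Use ∑_{k=1}^{n} k² = n(n+1)(2n+1)/6, then subtract the first 23 terms.
∑_{k=1}^{42} k² = 42×43×85/6 = 25585
∑_{k=1}^{23} k² = 23×24×47/6 = 4324
∑_{k=24}^{42} k² = 25585 - 4324 = 21261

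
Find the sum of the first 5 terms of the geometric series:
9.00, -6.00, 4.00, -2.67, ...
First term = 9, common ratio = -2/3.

Sₙ = a(1 - rⁿ) / (1 - r)
S_5 = 9(1 - (-2/3)^5) / (1 - (-2/3))
S_5 = 9(1 - (-32/243)) / (5/3)
S_5 = 55/9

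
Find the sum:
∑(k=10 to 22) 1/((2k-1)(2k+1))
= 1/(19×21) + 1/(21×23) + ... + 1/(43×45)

Partial fractions: 1/((2k-1)(2k+1)) = (1/2)[1/(2k-1) - 1/(2k+1)]
The series telescopes:
= (1/2)[1/19 - 1/45]
= 13/855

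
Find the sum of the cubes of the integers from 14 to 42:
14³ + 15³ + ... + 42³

Use ∑_{k=1}^{n} k³ = [n(n+1)/2]², then subtract the first 13 terms.
∑_{k=1}^{42} k³ = [42×43/2]² = 903² = 815409
∑_{k=1}^{13} k³ = [13×14/2]² = 91² = 8281
∑_{k=14}^{42} k³ = 815409 - 8281 = 807128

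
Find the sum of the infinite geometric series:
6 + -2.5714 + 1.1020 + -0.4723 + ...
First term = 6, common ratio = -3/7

For |r| < 1, S = a / (1 - r)
S = 6 / (1 - (-3/7))
S = 6 / (10/7)
S = 21/5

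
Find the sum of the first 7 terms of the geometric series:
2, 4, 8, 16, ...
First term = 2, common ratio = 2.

Sₙ = a(1 - rⁿ) / (1 - r)
S_7 = 2(1 - 2^7) / (1 - 2)
S_7 = 2(1 - 128) / (-1)
S_7 = 254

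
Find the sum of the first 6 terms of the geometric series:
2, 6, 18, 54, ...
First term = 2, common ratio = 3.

Sₙ = a(1 - rⁿ) / (1 - r)
S_6 = 2(1 - 3^6) / (1 - 3)
S_6 = 2(1 - 729) / (-2)
S_6 = 728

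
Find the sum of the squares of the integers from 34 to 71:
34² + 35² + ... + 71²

Use ∑_{k=1}^{n} k² = n(n+1)(2n+1)/6, then subtract the first 33 terms.
∑_{k=1}^{71} k² = 71×72×143/6 = 121836
∑_{k=1}^{33} k² = 33×34×67/6 = 12529
∑_{k=34}^{71} k² = 121836 - 12529 = 109307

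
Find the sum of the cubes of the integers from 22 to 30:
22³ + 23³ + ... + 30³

Use ∑_{k=1}^{n} k³ = [n(n+1)/2]², then subtract the first 21 terms.
∑_{k=1}^{30} k³ = [30×31/2]² = 465² = 216225
∑_{k=1}^{21} k³ = [21×22/2]² = 231² = 53361
∑_{k=22}^{30} k³ = 216225 - 53361 = 162864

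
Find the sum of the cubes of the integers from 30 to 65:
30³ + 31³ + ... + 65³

Use ∑_{k=1}^{n} k³ = [n(n+1)/2]², then subtract the first 29 terms.
∑_{k=1}^{65} k³ = [65×66/2]² = 2145² = 4601025
∑_{k=1}^{29} k³ = [29×30/2]² = 435² = 189225
∑_{k=30}^{65} k³ = 4601025 - 189225 = 4411800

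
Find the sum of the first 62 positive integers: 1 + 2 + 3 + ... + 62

Formula: ∑k = n(n+1)/2
= 62×63/2
= 3906/2
= 1953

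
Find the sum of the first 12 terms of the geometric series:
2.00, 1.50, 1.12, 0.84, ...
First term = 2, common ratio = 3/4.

Sₙ = a(1 - rⁿ) / (1 - r)
S_12 = 2(1 - (3/4)^12) / (1 - (3/4))
S_12 = 2(1 - (531441/16777216)) / (1/4)
S_12 = 16245775/2097152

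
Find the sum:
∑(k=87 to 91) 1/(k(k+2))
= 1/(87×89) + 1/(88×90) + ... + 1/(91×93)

Partial fractions: 1/(k(k+2)) = (1/2)[1/k - 1/(k+2)]
Telescoping leaves the first two and last two terms:
= (1/2)[1/87 + 1/88 - 1/92 - 1/93]
= 6745/10917456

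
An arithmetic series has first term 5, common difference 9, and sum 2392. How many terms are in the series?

Using S = n/2 × [2a + (n-1)d]
2392 = n/2 × [2(5) + (n-1)(9)]
2392 = n/2 × [10 + 9n - 9]
4784 = n × [1 + 9n]
9n² + (1)n - 4784 = 0
Discriminant: Δ = (1)² - 4(9)(-4784) = 1 + 172224 = 172225
√Δ = 415
n = [-(1) + √Δ] / (2·9) = (-1 + 415) / 18 = 414 / 18 = 23
(The negative root is discarded since n must be a positive integer.)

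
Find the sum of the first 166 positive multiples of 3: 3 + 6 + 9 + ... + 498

Factor out 3: = 3(1 + 2 + ... + 166) = 3 × n(n+1)/2
= 3 × 166×167/2
= 3 × 13861
= 41583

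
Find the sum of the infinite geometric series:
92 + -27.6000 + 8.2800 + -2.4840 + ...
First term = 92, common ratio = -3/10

For |r| < 1, S = a / (1 - r)
S = 92 / (1 - (-3/10))
S = 92 / (13/10)
S = 920/13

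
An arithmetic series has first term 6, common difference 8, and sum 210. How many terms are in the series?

Using S = n/2 × [2a + (n-1)d]
210 = n/2 × [2(6) + (n-1)(8)]
210 = n/2 × [12 + 8n - 8]
420 = n × [4 + 8n]
8n² + (4)n - 420 = 0
Discriminant: Δ = (4)² - 4(8)(-420) = 16 + 13440 = 13456
√Δ = 116
n = [-(4) + √Δ] / (2·8) = (-4 + 116) / 16 = 112 / 16 = 7
(The negative root is discarded since n must be a positive integer.)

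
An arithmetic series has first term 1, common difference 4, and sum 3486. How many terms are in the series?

Using S = n/2 × [2a + (n-1)d]
3486 = n/2 × [2(1) + (n-1)(4)]
3486 = n/2 × [2 + 4n - 4]
6972 = n × [-2 + 4n]
4n² + (-2)n - 6972 = 0
Discriminant: Δ = (-2)² - 4(4)(-6972) = 4 + 111552 = 111556
√Δ = 334
n = [-(-2) + √Δ] / (2·4) = (2 + 334) / 8 = 336 / 8 = 42
(The negative root is discarded since n must be a positive integer.)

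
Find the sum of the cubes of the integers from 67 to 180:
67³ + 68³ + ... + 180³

Use ∑_{k=1}^{n} k³ = [n(n+1)/2]², then subtract the first 66 terms.
∑_{k=1}^{180} k³ = [180×181/2]² = 16290² = 265364100
∑_{k=1}^{66} k³ = [66×67/2]² = 2211² = 4888521
∑_{k=67}^{180} k³ = 265364100 - 4888521 = 260475579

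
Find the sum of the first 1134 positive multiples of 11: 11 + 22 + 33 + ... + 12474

Factor out 11: = 11(1 + 2 + ... + 1134) = 11 × n(n+1)/2
= 11 × 1134×1135/2
= 11 × 643545
= 7078995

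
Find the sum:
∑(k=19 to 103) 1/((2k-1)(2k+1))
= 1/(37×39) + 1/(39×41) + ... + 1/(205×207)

Partial fractions: 1/((2k-1)(2k+1)) = (1/2)[1/(2k-1) - 1/(2k+1)]
The series telescopes:
= (1/2)[1/37 - 1/207]
= 85/7659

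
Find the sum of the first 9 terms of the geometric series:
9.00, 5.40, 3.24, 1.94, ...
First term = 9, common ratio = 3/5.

Sₙ = a(1 - rⁿ) / (1 - r)
S_9 = 9(1 - (3/5)^9) / (1 - (3/5))
S_9 = 9(1 - (19683/1953125)) / (2/5)
S_9 = 8700489/390625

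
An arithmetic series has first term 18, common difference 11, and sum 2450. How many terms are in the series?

Using S = n/2 × [2a + (n-1)d]
2450 = n/2 × [2(18) + (n-1)(11)]
2450 = n/2 × [36 + 11n - 11]
4900 = n × [25 + 11n]
11n² + (25)n - 4900 = 0
Discriminant: Δ = (25)² - 4(11)(-4900) = 625 + 215600 = 216225
√Δ = 465
n = [-(25) + √Δ] / (2·11) = (-25 + 465) / 22 = 440 / 22 = 20
(The negative root is discarded since n must be a positive integer.)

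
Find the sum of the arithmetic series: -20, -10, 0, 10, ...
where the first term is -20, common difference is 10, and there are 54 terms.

Sₙ = n/2 × (first + last)
Last term = a + (n-1)d = -20 + (54-1)×10 = 510
S_54 = 54/2 × (-20 + 510)
S_54 = 54/2 × 490 = 13230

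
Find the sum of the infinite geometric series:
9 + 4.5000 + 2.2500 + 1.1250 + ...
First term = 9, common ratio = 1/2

For |r| < 1, S = a / (1 - r)
S = 9 / (1 - (1/2))
S = 9 / (1/2)
S = 18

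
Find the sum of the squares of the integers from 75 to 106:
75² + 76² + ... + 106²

Use ∑_{k=1}^{n} k² = n(n+1)(2n+1)/6, then subtract the first 74 terms.
∑_{k=1}^{106} k² = 106×107×213/6 = 402641
∑_{k=1}^{74} k² = 74×75×149/6 = 137825
∑_{k=75}^{106} k² = 402641 - 137825 = 264816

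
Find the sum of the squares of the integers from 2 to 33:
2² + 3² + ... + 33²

Use ∑_{k=1}^{n} k² = n(n+1)(2n+1)/6, then subtract the first 1 terms.
∑_{k=1}^{33} k² = 33×34×67/6 = 12529
∑_{k=1}^{1} k² = 1×2×3/6 = 1
∑_{k=2}^{33} k² = 12529 - 1 = 12528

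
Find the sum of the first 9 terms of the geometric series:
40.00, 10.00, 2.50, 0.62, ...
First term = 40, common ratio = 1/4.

Sₙ = a(1 - rⁿ) / (1 - r)
S_9 = 40(1 - (1/4)^9) / (1 - (1/4))
S_9 = 40(1 - (1/262144)) / (3/4)
S_9 = 436905/8192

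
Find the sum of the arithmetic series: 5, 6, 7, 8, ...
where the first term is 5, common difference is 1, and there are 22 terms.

Sₙ = n/2 × (first + last)
Last term = a + (n-1)d = 5 + (22-1)×1 = 26
S_22 = 22/2 × (5 + 26)
S_22 = 22/2 × 31 = 341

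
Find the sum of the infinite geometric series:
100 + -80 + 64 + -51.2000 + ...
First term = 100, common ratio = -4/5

For |r| < 1, S = a / (1 - r)
S = 100 / (1 - (-4/5))
S = 100 / (9/5)
S = 500/9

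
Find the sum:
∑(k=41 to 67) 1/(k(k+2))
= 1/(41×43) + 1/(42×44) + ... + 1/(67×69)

Partial fractions: 1/(k(k+2)) = (1/2)[1/k - 1/(k+2)]
Telescoping leaves the first two and last two terms:
= (1/2)[1/41 + 1/42 - 1/68 - 1/69]
= 8529/897736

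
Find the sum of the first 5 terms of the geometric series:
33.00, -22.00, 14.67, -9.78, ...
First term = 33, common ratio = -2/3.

Sₙ = a(1 - rⁿ) / (1 - r)
S_5 = 33(1 - (-2/3)^5) / (1 - (-2/3))
S_5 = 33(1 - (-32/243)) / (5/3)
S_5 = 605/27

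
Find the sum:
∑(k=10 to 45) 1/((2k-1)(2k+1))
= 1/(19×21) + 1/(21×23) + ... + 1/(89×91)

Partial fractions: 1/((2k-1)(2k+1)) = (1/2)[1/(2k-1) - 1/(2k+1)]
The series telescopes:
= (1/2)[1/19 - 1/91]
= 36/1729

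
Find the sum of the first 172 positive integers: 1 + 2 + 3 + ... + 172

Formula: ∑k = n(n+1)/2
= 172×173/2
= 29756/2
= 14878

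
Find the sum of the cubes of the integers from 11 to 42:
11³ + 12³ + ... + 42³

Use ∑_{k=1}^{n} k³ = [n(n+1)/2]², then subtract the first 10 terms.
∑_{k=1}^{42} k³ = [42×43/2]² = 903² = 815409
∑_{k=1}^{10} k³ = [10×11/2]² = 55² = 3025
∑_{k=11}^{42} k³ = 815409 - 3025 = 812384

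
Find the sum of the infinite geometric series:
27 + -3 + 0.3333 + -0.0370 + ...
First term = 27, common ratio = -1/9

For |r| < 1, S = a / (1 - r)
S = 27 / (1 - (-1/9))
S = 27 / (10/9)
S = 243/10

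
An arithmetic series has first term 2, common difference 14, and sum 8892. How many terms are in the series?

Using S = n/2 × [2a + (n-1)d]
8892 = n/2 × [2(2) + (n-1)(14)]
8892 = n/2 × [4 + 14n - 14]
17784 = n × [-10 + 14n]
14n² + (-10)n - 17784 = 0
Discriminant: Δ = (-10)² - 4(14)(-17784) = 100 + 995904 = 996004
√Δ = 998
n = [-(-10) + √Δ] / (2·14) = (10 + 998) / 28 = 1008 / 28 = 36
(The negative root is discarded since n must be a positive integer.)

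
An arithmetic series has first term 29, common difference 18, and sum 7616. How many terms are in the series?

Using S = n/2 × [2a + (n-1)d]
7616 = n/2 × [2(29) + (n-1)(18)]
7616 = n/2 × [58 + 18n - 18]
15232 = n × [40 + 18n]
18n² + (40)n - 15232 = 0
Discriminant: Δ = (40)² - 4(18)(-15232) = 1600 + 1096704 = 1098304
√Δ = 1048
n = [-(40) + √Δ] / (2·18) = (-40 + 1048) / 36 = 1008 / 36 = 28
(The negative root is discarded since n must be a positive integer.)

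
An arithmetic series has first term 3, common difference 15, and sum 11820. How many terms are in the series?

Using S = n/2 × [2a + (n-1)d]
11820 = n/2 × [2(3) + (n-1)(15)]
11820 = n/2 × [6 + 15n - 15]
23640 = n × [-9 + 15n]
15n² + (-9)n - 23640 = 0
Discriminant: Δ = (-9)² - 4(15)(-23640) = 81 + 1418400 = 1418481
√Δ = 1191
n = [-(-9) + √Δ] / (2·15) = (9 + 1191) / 30 = 1200 / 30 = 40
(The negative root is discarded since n must be a positive integer.)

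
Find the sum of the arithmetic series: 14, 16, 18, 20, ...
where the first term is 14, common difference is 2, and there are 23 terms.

Sₙ = n/2 × (first + last)
Last term = a + (n-1)d = 14 + (23-1)×2 = 58
S_23 = 23/2 × (14 + 58)
S_23 = 23/2 × 72 = 828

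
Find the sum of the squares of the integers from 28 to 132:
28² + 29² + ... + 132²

Use ∑_{k=1}^{n} k² = n(n+1)(2n+1)/6, then subtract the first 27 terms.
∑_{k=1}^{132} k² = 132×133×265/6 = 775390
∑_{k=1}^{27} k² = 27×28×55/6 = 6930
∑_{k=28}^{132} k² = 775390 - 6930 = 768460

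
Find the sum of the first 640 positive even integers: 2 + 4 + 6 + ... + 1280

Sum of first n even numbers = n(n+1)
= 640×641
= 410240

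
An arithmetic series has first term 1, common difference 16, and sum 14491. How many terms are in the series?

Using S = n/2 × [2a + (n-1)d]
14491 = n/2 × [2(1) + (n-1)(16)]
14491 = n/2 × [2 + 16n - 16]
28982 = n × [-14 + 16n]
16n² + (-14)n - 28982 = 0
Discriminant: Δ = (-14)² - 4(16)(-28982) = 196 + 1854848 = 1855044
√Δ = 1362
n = [-(-14) + √Δ] / (2·16) = (14 + 1362) / 32 = 1376 / 32 = 43
(The negative root is discarded since n must be a positive integer.)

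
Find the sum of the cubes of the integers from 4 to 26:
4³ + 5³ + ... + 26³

Use ∑_{k=1}^{n} k³ = [n(n+1)/2]², then subtract the first 3 terms.
∑_{k=1}^{26} k³ = [26×27/2]² = 351² = 123201
∑_{k=1}^{3} k³ = [3×4/2]² = 6² = 36
∑_{k=4}^{26} k³ = 123201 - 36 = 123165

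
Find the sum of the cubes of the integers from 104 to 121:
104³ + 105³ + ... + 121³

Use ∑_{k=1}^{n} k³ = [n(n+1)/2]², then subtract the first 103 terms.
∑_{k=1}^{121} k³ = [121×122/2]² = 7381² = 54479161
∑_{k=1}^{103} k³ = [103×104/2]² = 5356² = 28686736
∑_{k=104}^{121} k³ = 54479161 - 28686736 = 25792425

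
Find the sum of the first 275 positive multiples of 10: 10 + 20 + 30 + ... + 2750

Factor out 10: = 10(1 + 2 + ... + 275) = 10 × n(n+1)/2
= 10 × 275×276/2
= 10 × 37950
= 379500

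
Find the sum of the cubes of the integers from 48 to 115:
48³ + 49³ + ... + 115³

Use ∑_{k=1}^{n} k³ = [n(n+1)/2]², then subtract the first 47 terms.
∑_{k=1}^{115} k³ = [115×116/2]² = 6670² = 44488900
∑_{k=1}^{47} k³ = [47×48/2]² = 1128² = 1272384
∑_{k=48}^{115} k³ = 44488900 - 1272384 = 43216516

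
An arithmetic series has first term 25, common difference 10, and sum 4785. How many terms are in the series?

Using S = n/2 × [2a + (n-1)d]
4785 = n/2 × [2(25) + (n-1)(10)]
4785 = n/2 × [50 + 10n - 10]
9570 = n × [40 + 10n]
10n² + (40)n - 9570 = 0
Discriminant: Δ = (40)² - 4(10)(-9570) = 1600 + 382800 = 384400
√Δ = 620
n = [-(40) + √Δ] / (2·10) = (-40 + 620) / 20 = 580 / 20 = 29
(The negative root is discarded since n must be a positive integer.)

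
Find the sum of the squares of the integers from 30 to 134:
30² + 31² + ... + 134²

Use ∑_{k=1}^{n} k² = n(n+1)(2n+1)/6, then subtract the first 29 terms.
∑_{k=1}^{134} k² = 134×135×269/6 = 811035
∑_{k=1}^{29} k² = 29×30×59/6 = 8555
∑_{k=30}^{134} k² = 811035 - 8555 = 802480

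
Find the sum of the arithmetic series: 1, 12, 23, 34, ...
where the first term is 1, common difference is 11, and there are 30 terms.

Sₙ = n/2 × (first + last)
Last term = a + (n-1)d = 1 + (30-1)×11 = 320
S_30 = 30/2 × (1 + 320)
S_30 = 30/2 × 321 = 4815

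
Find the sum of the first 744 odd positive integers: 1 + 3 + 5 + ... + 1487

Sum of first n odd numbers = n²
= 744²
= 553536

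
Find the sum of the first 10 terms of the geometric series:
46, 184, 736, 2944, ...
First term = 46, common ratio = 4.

Sₙ = a(1 - rⁿ) / (1 - r)
S_10 = 46(1 - 4^10) / (1 - 4)
S_10 = 46(1 - 1048576) / (-3)
S_10 = 16078150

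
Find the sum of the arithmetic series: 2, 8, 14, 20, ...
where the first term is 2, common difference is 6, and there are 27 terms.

Sₙ = n/2 × (first + last)
Last term = a + (n-1)d = 2 + (27-1)×6 = 158
S_27 = 27/2 × (2 + 158)
S_27 = 27/2 × 160 = 2160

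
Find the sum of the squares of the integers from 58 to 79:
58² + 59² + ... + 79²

Use ∑_{k=1}^{n} k² = n(n+1)(2n+1)/6, then subtract the first 57 terms.
∑_{k=1}^{79} k² = 79×80×159/6 = 167480
∑_{k=1}^{57} k² = 57×58×115/6 = 63365
∑_{k=58}^{79} k² = 167480 - 63365 = 104115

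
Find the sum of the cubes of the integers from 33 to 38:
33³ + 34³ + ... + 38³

Use ∑_{k=1}^{n} k³ = [n(n+1)/2]², then subtract the first 32 terms.
∑_{k=1}^{38} k³ = [38×39/2]² = 741² = 549081
∑_{k=1}^{32} k³ = [32×33/2]² = 528² = 278784
∑_{k=33}^{38} k³ = 549081 - 278784 = 270297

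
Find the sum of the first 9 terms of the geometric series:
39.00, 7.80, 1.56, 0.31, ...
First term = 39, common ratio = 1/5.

Sₙ = a(1 - rⁿ) / (1 - r)
S_9 = 39(1 - (1/5)^9) / (1 - (1/5))
S_9 = 39(1 - (1/1953125)) / (4/5)
S_9 = 19042959/390625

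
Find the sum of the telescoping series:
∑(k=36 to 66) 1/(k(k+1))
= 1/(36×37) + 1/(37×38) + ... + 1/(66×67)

Partial fractions: 1/(k(k+1)) = 1/k - 1/(k+1)
The series telescopes:
= (1/36 - 1/37) + (1/37 - 1/38) + ... + (1/66 - 1/67)
= 1/36 - 1/67
= 31/2412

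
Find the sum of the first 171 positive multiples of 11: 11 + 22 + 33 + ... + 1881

Factor out 11: = 11(1 + 2 + ... + 171) = 11 × n(n+1)/2
= 11 × 171×172/2
= 11 × 14706
= 161766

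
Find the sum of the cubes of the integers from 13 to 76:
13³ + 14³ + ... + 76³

Use ∑_{k=1}^{n} k³ = [n(n+1)/2]², then subtract the first 12 terms.
∑_{k=1}^{76} k³ = [76×77/2]² = 2926² = 8561476
∑_{k=1}^{12} k³ = [12×13/2]² = 78² = 6084
∑_{k=13}^{76} k³ = 8561476 - 6084 = 8555392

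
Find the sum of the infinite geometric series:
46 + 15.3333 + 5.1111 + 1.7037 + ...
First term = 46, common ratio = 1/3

For |r| < 1, S = a / (1 - r)
S = 46 / (1 - (1/3))
S = 46 / (2/3)
S = 69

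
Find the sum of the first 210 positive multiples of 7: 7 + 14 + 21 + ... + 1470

Factor out 7: = 7(1 + 2 + ... + 210) = 7 × n(n+1)/2
= 7 × 210×211/2
= 7 × 22155
= 155085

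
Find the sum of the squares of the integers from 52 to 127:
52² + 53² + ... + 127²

Use ∑_{k=1}^{n} k² = n(n+1)(2n+1)/6, then subtract the first 51 terms.
∑_{k=1}^{127} k² = 127×128×255/6 = 690880
∑_{k=1}^{51} k² = 51×52×103/6 = 45526
∑_{k=52}^{127} k² = 690880 - 45526 = 645354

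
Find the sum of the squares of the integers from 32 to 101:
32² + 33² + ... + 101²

Use ∑_{k=1}^{n} k² = n(n+1)(2n+1)/6, then subtract the first 31 terms.
∑_{k=1}^{101} k² = 101×102×203/6 = 348551
∑_{k=1}^{31} k² = 31×32×63/6 = 10416
∑_{k=32}^{101} k² = 348551 - 10416 = 338135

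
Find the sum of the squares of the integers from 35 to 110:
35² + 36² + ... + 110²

Use ∑_{k=1}^{n} k² = n(n+1)(2n+1)/6, then subtract the first 34 terms.
∑_{k=1}^{110} k² = 110×111×221/6 = 449735
∑_{k=1}^{34} k² = 34×35×69/6 = 13685
∑_{k=35}^{110} k² = 449735 - 13685 = 436050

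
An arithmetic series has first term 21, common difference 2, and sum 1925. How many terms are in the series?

Using S = n/2 × [2a + (n-1)d]
1925 = n/2 × [2(21) + (n-1)(2)]
1925 = n/2 × [42 + 2n - 2]
3850 = n × [40 + 2n]
2n² + (40)n - 3850 = 0
Discriminant: Δ = (40)² - 4(2)(-3850) = 1600 + 30800 = 32400
√Δ = 180
n = [-(40) + √Δ] / (2·2) = (-40 + 180) / 4 = 140 / 4 = 35
(The negative root is discarded since n must be a positive integer.)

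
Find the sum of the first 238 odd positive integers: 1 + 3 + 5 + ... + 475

Sum of first n odd numbers = n²
= 238²
= 56644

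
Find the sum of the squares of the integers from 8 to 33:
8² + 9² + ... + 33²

Use ∑_{k=1}^{n} k² = n(n+1)(2n+1)/6, then subtract the first 7 terms.
∑_{k=1}^{33} k² = 33×34×67/6 = 12529
∑_{k=1}^{7} k² = 7×8×15/6 = 140
∑_{k=8}^{33} k² = 12529 - 140 = 12389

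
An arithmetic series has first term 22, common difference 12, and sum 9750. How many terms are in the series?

Using S = n/2 × [2a + (n-1)d]
9750 = n/2 × [2(22) + (n-1)(12)]
9750 = n/2 × [44 + 12n - 12]
19500 = n × [32 + 12n]
12n² + (32)n - 19500 = 0
Discriminant: Δ = (32)² - 4(12)(-19500) = 1024 + 936000 = 937024
√Δ = 968
n = [-(32) + √Δ] / (2·12) = (-32 + 968) / 24 = 936 / 24 = 39
(The negative root is discarded since n must be a positive integer.)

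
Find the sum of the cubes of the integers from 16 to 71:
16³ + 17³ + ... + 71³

Use ∑_{k=1}^{n} k³ = [n(n+1)/2]², then subtract the first 15 terms.
∑_{k=1}^{71} k³ = [71×72/2]² = 2556² = 6533136
∑_{k=1}^{15} k³ = [15×16/2]² = 120² = 14400
∑_{k=16}^{71} k³ = 6533136 - 14400 = 6518736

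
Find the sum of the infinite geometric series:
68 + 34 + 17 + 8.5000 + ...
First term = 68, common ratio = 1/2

For |r| < 1, S = a / (1 - r)
S = 68 / (1 - (1/2))
S = 68 / (1/2)
S = 136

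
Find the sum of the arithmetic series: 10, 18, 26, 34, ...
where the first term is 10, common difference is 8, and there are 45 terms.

Sₙ = n/2 × (first + last)
Last term = a + (n-1)d = 10 + (45-1)×8 = 362
S_45 = 45/2 × (10 + 362)
S_45 = 45/2 × 372 = 8370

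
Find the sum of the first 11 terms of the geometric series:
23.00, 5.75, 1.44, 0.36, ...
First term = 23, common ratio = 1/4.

Sₙ = a(1 - rⁿ) / (1 - r)
S_11 = 23(1 - (1/4)^11) / (1 - (1/4))
S_11 = 23(1 - (1/4194304)) / (3/4)
S_11 = 32156323/1048576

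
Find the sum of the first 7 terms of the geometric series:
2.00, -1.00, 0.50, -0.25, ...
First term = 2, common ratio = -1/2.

Sₙ = a(1 - rⁿ) / (1 - r)
S_7 = 2(1 - (-1/2)^7) / (1 - (-1/2))
S_7 = 2(1 - (-1/128)) / (3/2)
S_7 = 43/32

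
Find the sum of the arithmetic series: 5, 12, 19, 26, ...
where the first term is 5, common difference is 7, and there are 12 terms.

Sₙ = n/2 × (first + last)
Last term = a + (n-1)d = 5 + (12-1)×7 = 82
S_12 = 12/2 × (5 + 82)
S_12 = 12/2 × 87 = 522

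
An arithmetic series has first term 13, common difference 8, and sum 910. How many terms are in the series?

Using S = n/2 × [2a + (n-1)d]
910 = n/2 × [2(13) + (n-1)(8)]
910 = n/2 × [26 + 8n - 8]
1820 = n × [18 + 8n]
8n² + (18)n - 1820 = 0
Discriminant: Δ = (18)² - 4(8)(-1820) = 324 + 58240 = 58564
√Δ = 242
n = [-(18) + √Δ] / (2·8) = (-18 + 242) / 16 = 224 / 16 = 14
(The negative root is discarded since n must be a positive integer.)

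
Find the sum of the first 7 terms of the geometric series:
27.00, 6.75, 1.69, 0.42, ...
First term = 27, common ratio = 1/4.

Sₙ = a(1 - rⁿ) / (1 - r)
S_7 = 27(1 - (1/4)^7) / (1 - (1/4))
S_7 = 27(1 - (1/16384)) / (3/4)
S_7 = 147447/4096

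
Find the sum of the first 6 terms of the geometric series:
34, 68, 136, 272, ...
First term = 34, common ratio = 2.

Sₙ = a(1 - rⁿ) / (1 - r)
S_6 = 34(1 - 2^6) / (1 - 2)
S_6 = 34(1 - 64) / (-1)
S_6 = 2142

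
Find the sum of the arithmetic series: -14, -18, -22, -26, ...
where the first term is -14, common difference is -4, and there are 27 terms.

Sₙ = n/2 × (first + last)
Last term = a + (n-1)d = -14 + (27-1)×(-4) = -118
S_27 = 27/2 × (-14 + (-118))
S_27 = 27/2 × (-132) = -1782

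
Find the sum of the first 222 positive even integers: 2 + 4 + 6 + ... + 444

Sum of first n even numbers = n(n+1)
= 222×223
= 49506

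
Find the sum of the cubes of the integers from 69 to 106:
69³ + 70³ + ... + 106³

Use ∑_{k=1}^{n} k³ = [n(n+1)/2]², then subtract the first 68 terms.
∑_{k=1}^{106} k³ = [106×107/2]² = 5671² = 32160241
∑_{k=1}^{68} k³ = [68×69/2]² = 2346² = 5503716
∑_{k=69}^{106} k³ = 32160241 - 5503716 = 26656525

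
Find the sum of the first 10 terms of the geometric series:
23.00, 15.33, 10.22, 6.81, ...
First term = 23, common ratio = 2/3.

Sₙ = a(1 - rⁿ) / (1 - r)
S_10 = 23(1 - (2/3)^10) / (1 - (2/3))
S_10 = 23(1 - (1024/59049)) / (1/3)
S_10 = 1334575/19683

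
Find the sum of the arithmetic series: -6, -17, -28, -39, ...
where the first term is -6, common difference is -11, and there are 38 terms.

Sₙ = n/2 × (first + last)
Last term = a + (n-1)d = -6 + (38-1)×(-11) = -413
S_38 = 38/2 × (-6 + (-413))
S_38 = 38/2 × (-419) = -7961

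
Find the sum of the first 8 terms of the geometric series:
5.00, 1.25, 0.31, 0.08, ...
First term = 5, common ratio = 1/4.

Sₙ = a(1 - rⁿ) / (1 - r)
S_8 = 5(1 - (1/4)^8) / (1 - (1/4))
S_8 = 5(1 - (1/65536)) / (3/4)
S_8 = 109225/16384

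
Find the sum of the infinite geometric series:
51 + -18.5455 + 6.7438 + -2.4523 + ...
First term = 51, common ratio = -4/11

For |r| < 1, S = a / (1 - r)
S = 51 / (1 - (-4/11))
S = 51 / (15/11)
S = 187/5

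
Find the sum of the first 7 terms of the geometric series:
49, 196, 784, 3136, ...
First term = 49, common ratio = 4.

Sₙ = a(1 - rⁿ) / (1 - r)
S_7 = 49(1 - 4^7) / (1 - 4)
S_7 = 49(1 - 16384) / (-3)
S_7 = 267589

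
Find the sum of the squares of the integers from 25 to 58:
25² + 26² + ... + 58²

Use ∑_{k=1}^{n} k² = n(n+1)(2n+1)/6, then subtract the first 24 terms.
∑_{k=1}^{58} k² = 58×59×117/6 = 66729
∑_{k=1}^{24} k² = 24×25×49/6 = 4900
∑_{k=25}^{58} k² = 66729 - 4900 = 61829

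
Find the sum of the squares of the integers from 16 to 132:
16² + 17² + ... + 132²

Use ∑_{k=1}^{n} k² = n(n+1)(2n+1)/6, then subtract the first 15 terms.
∑_{k=1}^{132} k² = 132×133×265/6 = 775390
∑_{k=1}^{15} k² = 15×16×31/6 = 1240
∑_{k=16}^{132} k² = 775390 - 1240 = 774150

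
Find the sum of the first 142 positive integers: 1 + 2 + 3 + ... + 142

Formula: ∑k = n(n+1)/2
= 142×143/2
= 20306/2
= 10153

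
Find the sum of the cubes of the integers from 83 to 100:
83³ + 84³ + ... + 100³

Use ∑_{k=1}^{n} k³ = [n(n+1)/2]², then subtract the first 82 terms.
∑_{k=1}^{100} k³ = [100×101/2]² = 5050² = 25502500
∑_{k=1}^{82} k³ = [82×83/2]² = 3403² = 11580409
∑_{k=83}^{100} k³ = 25502500 - 11580409 = 13922091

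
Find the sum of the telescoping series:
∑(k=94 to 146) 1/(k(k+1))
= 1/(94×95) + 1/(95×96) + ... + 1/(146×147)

Partial fractions: 1/(k(k+1)) = 1/k - 1/(k+1)
The series telescopes:
= (1/94 - 1/95) + (1/95 - 1/96) + ... + (1/146 - 1/147)
= 1/94 - 1/147
= 53/13818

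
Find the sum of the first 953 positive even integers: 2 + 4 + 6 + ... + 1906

Sum of first n even numbers = n(n+1)
= 953×954
= 909162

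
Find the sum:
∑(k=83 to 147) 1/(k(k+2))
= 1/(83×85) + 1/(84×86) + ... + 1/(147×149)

Partial fractions: 1/(k(k+2)) = (1/2)[1/k - 1/(k+2)]
Telescoping leaves the first two and last two terms:
= (1/2)[1/83 + 1/84 - 1/148 - 1/149]
= 50375/9609159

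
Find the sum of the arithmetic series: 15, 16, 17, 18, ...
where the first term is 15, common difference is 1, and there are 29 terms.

Sₙ = n/2 × (first + last)
Last term = a + (n-1)d = 15 + (29-1)×1 = 43
S_29 = 29/2 × (15 + 43)
S_29 = 29/2 × 58 = 841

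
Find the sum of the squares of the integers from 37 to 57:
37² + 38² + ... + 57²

Use ∑_{k=1}^{n} k² = n(n+1)(2n+1)/6, then subtract the first 36 terms.
∑_{k=1}^{57} k² = 57×58×115/6 = 63365
∑_{k=1}^{36} k² = 36×37×73/6 = 16206
∑_{k=37}^{57} k² = 63365 - 16206 = 47159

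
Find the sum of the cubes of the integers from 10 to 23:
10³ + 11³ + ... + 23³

Use ∑_{k=1}^{n} k³ = [n(n+1)/2]², then subtract the first 9 terms.
∑_{k=1}^{23} k³ = [23×24/2]² = 276² = 76176
∑_{k=1}^{9} k³ = [9×10/2]² = 45² = 2025
∑_{k=10}^{23} k³ = 76176 - 2025 = 74151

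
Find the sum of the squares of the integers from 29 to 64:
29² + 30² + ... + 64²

Use ∑_{k=1}^{n} k² = n(n+1)(2n+1)/6, then subtract the first 28 terms.
∑_{k=1}^{64} k² = 64×65×129/6 = 89440
∑_{k=1}^{28} k² = 28×29×57/6 = 7714
∑_{k=29}^{64} k² = 89440 - 7714 = 81726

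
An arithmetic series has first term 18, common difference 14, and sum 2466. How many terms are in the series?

Using S = n/2 × [2a + (n-1)d]
2466 = n/2 × [2(18) + (n-1)(14)]
2466 = n/2 × [36 + 14n - 14]
4932 = n × [22 + 14n]
14n² + (22)n - 4932 = 0
Discriminant: Δ = (22)² - 4(14)(-4932) = 484 + 276192 = 276676
√Δ = 526
n = [-(22) + √Δ] / (2·14) = (-22 + 526) / 28 = 504 / 28 = 18
(The negative root is discarded since n must be a positive integer.)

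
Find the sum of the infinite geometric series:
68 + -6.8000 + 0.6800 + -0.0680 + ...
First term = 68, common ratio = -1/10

For |r| < 1, S = a / (1 - r)
S = 68 / (1 - (-1/10))
S = 68 / (11/10)
S = 680/11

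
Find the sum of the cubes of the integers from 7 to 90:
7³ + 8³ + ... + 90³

Use ∑_{k=1}^{n} k³ = [n(n+1)/2]², then subtract the first 6 terms.
∑_{k=1}^{90} k³ = [90×91/2]² = 4095² = 16769025
∑_{k=1}^{6} k³ = [6×7/2]² = 21² = 441
∑_{k=7}^{90} k³ = 16769025 - 441 = 16768584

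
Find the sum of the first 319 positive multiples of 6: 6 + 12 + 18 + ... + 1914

Factor out 6: = 6(1 + 2 + ... + 319) = 6 × n(n+1)/2
= 6 × 319×320/2
= 6 × 51040
= 306240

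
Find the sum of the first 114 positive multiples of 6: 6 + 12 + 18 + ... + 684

Factor out 6: = 6(1 + 2 + ... + 114) = 6 × n(n+1)/2
= 6 × 114×115/2
= 6 × 6555
= 39330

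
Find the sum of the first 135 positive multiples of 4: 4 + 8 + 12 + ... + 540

Factor out 4: = 4(1 + 2 + ... + 135) = 4 × n(n+1)/2
= 4 × 135×136/2
= 4 × 9180
= 36720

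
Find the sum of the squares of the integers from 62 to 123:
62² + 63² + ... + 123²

Use ∑_{k=1}^{n} k² = n(n+1)(2n+1)/6, then subtract the first 61 terms.
∑_{k=1}^{123} k² = 123×124×247/6 = 627874
∑_{k=1}^{61} k² = 61×62×123/6 = 77531
∑_{k=62}^{123} k² = 627874 - 77531 = 550343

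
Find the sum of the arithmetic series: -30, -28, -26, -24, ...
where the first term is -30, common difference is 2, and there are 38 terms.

Sₙ = n/2 × (first + last)
Last term = a + (n-1)d = -30 + (38-1)×2 = 44
S_38 = 38/2 × (-30 + 44)
S_38 = 38/2 × 14 = 266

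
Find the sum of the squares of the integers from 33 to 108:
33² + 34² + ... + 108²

Use ∑_{k=1}^{n} k² = n(n+1)(2n+1)/6, then subtract the first 32 terms.
∑_{k=1}^{108} k² = 108×109×217/6 = 425754
∑_{k=1}^{32} k² = 32×33×65/6 = 11440
∑_{k=33}^{108} k² = 425754 - 11440 = 414314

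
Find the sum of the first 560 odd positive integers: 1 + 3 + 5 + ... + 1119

Sum of first n odd numbers = n²
= 560²
= 313600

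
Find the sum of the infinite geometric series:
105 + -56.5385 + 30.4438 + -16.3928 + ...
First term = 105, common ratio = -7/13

For |r| < 1, S = a / (1 - r)
S = 105 / (1 - (-7/13))
S = 105 / (20/13)
S = 273/4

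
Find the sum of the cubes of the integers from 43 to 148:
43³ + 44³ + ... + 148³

Use ∑_{k=1}^{n} k³ = [n(n+1)/2]², then subtract the first 42 terms.
∑_{k=1}^{148} k³ = [148×149/2]² = 11026² = 121572676
∑_{k=1}^{42} k³ = [42×43/2]² = 903² = 815409
∑_{k=43}^{148} k³ = 121572676 - 815409 = 120757267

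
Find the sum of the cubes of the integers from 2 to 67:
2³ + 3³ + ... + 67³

Use ∑_{k=1}^{n} k³ = [n(n+1)/2]², then subtract the first 1 terms.
∑_{k=1}^{67} k³ = [67×68/2]² = 2278² = 5189284
∑_{k=1}^{1} k³ = [1×2/2]² = 1² = 1
∑_{k=2}^{67} k³ = 5189284 - 1 = 5189283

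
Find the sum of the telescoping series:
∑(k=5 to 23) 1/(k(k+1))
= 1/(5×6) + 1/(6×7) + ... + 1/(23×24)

Partial fractions: 1/(k(k+1)) = 1/k - 1/(k+1)
The series telescopes:
= (1/5 - 1/6) + (1/6 - 1/7) + ... + (1/23 - 1/24)
= 1/5 - 1/24
= 19/120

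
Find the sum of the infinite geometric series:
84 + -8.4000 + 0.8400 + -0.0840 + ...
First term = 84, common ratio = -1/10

For |r| < 1, S = a / (1 - r)
S = 84 / (1 - (-1/10))
S = 84 / (11/10)
S = 840/11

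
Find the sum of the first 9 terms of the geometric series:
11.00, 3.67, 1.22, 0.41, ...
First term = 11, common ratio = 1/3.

Sₙ = a(1 - rⁿ) / (1 - r)
S_9 = 11(1 - (1/3)^9) / (1 - (1/3))
S_9 = 11(1 - (1/19683)) / (2/3)
S_9 = 108251/6561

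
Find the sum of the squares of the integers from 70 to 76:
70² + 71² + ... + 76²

Use ∑_{k=1}^{n} k² = n(n+1)(2n+1)/6, then subtract the first 69 terms.
∑_{k=1}^{76} k² = 76×77×153/6 = 149226
∑_{k=1}^{69} k² = 69×70×139/6 = 111895
∑_{k=70}^{76} k² = 149226 - 111895 = 37331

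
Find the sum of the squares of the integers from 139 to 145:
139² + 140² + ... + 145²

Use ∑_{k=1}^{n} k² = n(n+1)(2n+1)/6, then subtract the first 138 terms.
∑_{k=1}^{145} k² = 145×146×291/6 = 1026745
∑_{k=1}^{138} k² = 138×139×277/6 = 885569
∑_{k=139}^{145} k² = 1026745 - 885569 = 141176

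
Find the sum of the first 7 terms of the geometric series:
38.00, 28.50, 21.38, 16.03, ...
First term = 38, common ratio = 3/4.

Sₙ = a(1 - rⁿ) / (1 - r)
S_7 = 38(1 - (3/4)^7) / (1 - (3/4))
S_7 = 38(1 - (2187/16384)) / (1/4)
S_7 = 269743/2048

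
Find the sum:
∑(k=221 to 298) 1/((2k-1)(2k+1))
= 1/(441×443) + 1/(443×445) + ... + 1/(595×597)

Partial fractions: 1/((2k-1)(2k+1)) = (1/2)[1/(2k-1) - 1/(2k+1)]
The series telescopes:
= (1/2)[1/441 - 1/597]
= 26/87759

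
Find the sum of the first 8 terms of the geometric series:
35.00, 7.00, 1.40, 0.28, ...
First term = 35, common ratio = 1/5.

Sₙ = a(1 - rⁿ) / (1 - r)
S_8 = 35(1 - (1/5)^8) / (1 - (1/5))
S_8 = 35(1 - (1/390625)) / (4/5)
S_8 = 683592/15625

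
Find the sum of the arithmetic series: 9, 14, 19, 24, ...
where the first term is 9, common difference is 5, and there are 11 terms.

Sₙ = n/2 × (first + last)
Last term = a + (n-1)d = 9 + (11-1)×5 = 59
S_11 = 11/2 × (9 + 59)
S_11 = 11/2 × 68 = 374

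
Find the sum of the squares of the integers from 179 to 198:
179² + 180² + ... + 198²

Use ∑_{k=1}^{n} k² = n(n+1)(2n+1)/6, then subtract the first 178 terms.
∑_{k=1}^{198} k² = 198×199×397/6 = 2607099
∑_{k=1}^{178} k² = 178×179×357/6 = 1895789
∑_{k=179}^{198} k² = 2607099 - 1895789 = 711310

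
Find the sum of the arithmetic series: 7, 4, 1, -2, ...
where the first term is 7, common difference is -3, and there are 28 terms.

Sₙ = n/2 × (first + last)
Last term = a + (n-1)d = 7 + (28-1)×(-3) = -74
S_28 = 28/2 × (7 + (-74))
S_28 = 28/2 × (-67) = -938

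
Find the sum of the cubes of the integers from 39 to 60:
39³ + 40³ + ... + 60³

Use ∑_{k=1}^{n} k³ = [n(n+1)/2]², then subtract the first 38 terms.
∑_{k=1}^{60} k³ = [60×61/2]² = 1830² = 3348900
∑_{k=1}^{38} k³ = [38×39/2]² = 741² = 549081
∑_{k=39}^{60} k³ = 3348900 - 549081 = 2799819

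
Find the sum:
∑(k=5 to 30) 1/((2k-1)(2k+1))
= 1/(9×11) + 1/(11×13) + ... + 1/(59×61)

Partial fractions: 1/((2k-1)(2k+1)) = (1/2)[1/(2k-1) - 1/(2k+1)]
The series telescopes:
= (1/2)[1/9 - 1/61]
= 26/549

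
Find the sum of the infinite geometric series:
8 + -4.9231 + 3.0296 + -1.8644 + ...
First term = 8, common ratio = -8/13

For |r| < 1, S = a / (1 - r)
S = 8 / (1 - (-8/13))
S = 8 / (21/13)
S = 104/21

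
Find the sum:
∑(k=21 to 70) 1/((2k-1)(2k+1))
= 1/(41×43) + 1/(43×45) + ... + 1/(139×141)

Partial fractions: 1/((2k-1)(2k+1)) = (1/2)[1/(2k-1) - 1/(2k+1)]
The series telescopes:
= (1/2)[1/41 - 1/141]
= 50/5781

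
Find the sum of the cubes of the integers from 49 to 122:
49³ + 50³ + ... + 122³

Use ∑_{k=1}^{n} k³ = [n(n+1)/2]², then subtract the first 48 terms.
∑_{k=1}^{122} k³ = [122×123/2]² = 7503² = 56295009
∑_{k=1}^{48} k³ = [48×49/2]² = 1176² = 1382976
∑_{k=49}^{122} k³ = 56295009 - 1382976 = 54912033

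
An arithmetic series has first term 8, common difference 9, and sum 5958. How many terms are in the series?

Using S = n/2 × [2a + (n-1)d]
5958 = n/2 × [2(8) + (n-1)(9)]
5958 = n/2 × [16 + 9n - 9]
11916 = n × [7 + 9n]
9n² + (7)n - 11916 = 0
Discriminant: Δ = (7)² - 4(9)(-11916) = 49 + 428976 = 429025
√Δ = 655
n = [-(7) + √Δ] / (2·9) = (-7 + 655) / 18 = 648 / 18 = 36
(The negative root is discarded since n must be a positive integer.)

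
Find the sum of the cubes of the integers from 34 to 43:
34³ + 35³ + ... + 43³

Use ∑_{k=1}^{n} k³ = [n(n+1)/2]², then subtract the first 33 terms.
∑_{k=1}^{43} k³ = [43×44/2]² = 946² = 894916
∑_{k=1}^{33} k³ = [33×34/2]² = 561² = 314721
∑_{k=34}^{43} k³ = 894916 - 314721 = 580195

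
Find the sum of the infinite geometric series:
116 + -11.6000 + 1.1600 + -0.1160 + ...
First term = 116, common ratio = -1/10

For |r| < 1, S = a / (1 - r)
S = 116 / (1 - (-1/10))
S = 116 / (11/10)
S = 1160/11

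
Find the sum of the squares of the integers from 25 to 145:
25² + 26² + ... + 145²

Use ∑_{k=1}^{n} k² = n(n+1)(2n+1)/6, then subtract the first 24 terms.
∑_{k=1}^{145} k² = 145×146×291/6 = 1026745
∑_{k=1}^{24} k² = 24×25×49/6 = 4900
∑_{k=25}^{145} k² = 1026745 - 4900 = 1021845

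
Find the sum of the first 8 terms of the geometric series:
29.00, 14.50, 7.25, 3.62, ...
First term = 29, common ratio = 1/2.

Sₙ = a(1 - rⁿ) / (1 - r)
S_8 = 29(1 - (1/2)^8) / (1 - (1/2))
S_8 = 29(1 - (1/256)) / (1/2)
S_8 = 7395/128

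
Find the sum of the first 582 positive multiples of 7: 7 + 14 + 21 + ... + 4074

Factor out 7: = 7(1 + 2 + ... + 582) = 7 × n(n+1)/2
= 7 × 582×583/2
= 7 × 169653
= 1187571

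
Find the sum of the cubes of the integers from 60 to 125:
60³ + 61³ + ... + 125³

Use ∑_{k=1}^{n} k³ = [n(n+1)/2]², then subtract the first 59 terms.
∑_{k=1}^{125} k³ = [125×126/2]² = 7875² = 62015625
∑_{k=1}^{59} k³ = [59×60/2]² = 1770² = 3132900
∑_{k=60}^{125} k³ = 62015625 - 3132900 = 58882725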